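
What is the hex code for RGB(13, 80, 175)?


R = 13 → 0D (hex)
G = 80 → 50 (hex)
B = 175 → AF (hex)
Hex = #0D50AF


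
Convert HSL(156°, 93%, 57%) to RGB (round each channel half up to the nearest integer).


H=156°, S=0.93, L=0.57
C = (1-|2L-1|)×S = (1-|0.14|)×0.93 = 0.7998
H' = H/60 = 156/60 ≈ 2.6000; X = C×(1-|H' mod 2 - 1|) = 0.47988
m = L - C/2 = 0.57 - 0.3999 = 0.1701
Sector ⌊H'⌋ = 2 → (R',G',B') = (0.0, 0.7998, 0.47988)
RGB = ((R'+m)×255, (G'+m)×255, (B'+m)×255) = (43.3755, 247.3245, 165.7449)
Round half up → RGB(43, 247, 166)


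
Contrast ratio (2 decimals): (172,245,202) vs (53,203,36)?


Linearize each sRGB channel c=v/255: c/12.92 if c ≤ 0.04045 else ((c+0.055)/1.055)^2.4
L = 0.2126×R_lin + 0.7152×G_lin + 0.0722×B_lin
Color 1 (172,245,202):
  R=172: 172/255≈0.6745 > 0.04045 → ((0.6745+0.055)/1.055)^2.4 ≈ 0.41254
  G=245: 245/255≈0.9608 > 0.04045 → ((0.9608+0.055)/1.055)^2.4 ≈ 0.91310
  B=202: 202/255≈0.7922 > 0.04045 → ((0.7922+0.055)/1.055)^2.4 ≈ 0.59062
  L1 = 0.2126×0.41254 + 0.7152×0.91310 + 0.0722×0.59062 ≈ 0.78340
Color 2 (53,203,36):
  R=53: 53/255≈0.2078 > 0.04045 → ((0.2078+0.055)/1.055)^2.4 ≈ 0.03560
  G=203: 203/255≈0.7961 > 0.04045 → ((0.7961+0.055)/1.055)^2.4 ≈ 0.59720
  B=36: 36/255≈0.1412 > 0.04045 → ((0.1412+0.055)/1.055)^2.4 ≈ 0.01764
  L2 = 0.2126×0.03560 + 0.7152×0.59720 + 0.0722×0.01764 ≈ 0.43596
Lighter = 0.78340, Darker = 0.43596
Ratio = (L_lighter + 0.05) / (L_darker + 0.05)
Ratio = (0.78340 + 0.05) / (0.43596 + 0.05) = 0.83340 / 0.48596 ≈ 1.7149
Ratio ≈ 1.71:1


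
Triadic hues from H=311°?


Triadic: equally spaced at 120° intervals
H1 = 311°
H2 = (311 + 120) mod 360 = 71°
H3 = (311 + 240) mod 360 = 191°
Triadic = 311°, 71°, 191°


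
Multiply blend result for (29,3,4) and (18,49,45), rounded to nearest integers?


Multiply: C = A×B/255, rounded to nearest integer
R: 29×18/255 = 522/255 ≈ 2.047 → 2
G: 3×49/255 = 147/255 ≈ 0.576 → 1
B: 4×45/255 = 180/255 ≈ 0.706 → 1
= RGB(2, 1, 1)


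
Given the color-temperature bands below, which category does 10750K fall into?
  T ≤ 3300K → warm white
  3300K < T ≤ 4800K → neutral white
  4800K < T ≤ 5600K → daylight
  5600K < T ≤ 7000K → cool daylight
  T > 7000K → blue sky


Temperature: 10750K
10750K > 7000K → blue sky
Classification: blue sky


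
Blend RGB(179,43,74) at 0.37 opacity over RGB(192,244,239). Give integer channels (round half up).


C = α×F + (1-α)×B, with 1-α = 0.63
R: 0.37×179 + 0.63×192 = 66.23 + 120.96 = 187.19 → 187
G: 0.37×43 + 0.63×244 = 15.91 + 153.72 = 169.63 → 170
B: 0.37×74 + 0.63×239 = 27.38 + 150.57 = 177.95 → 178
= RGB(187, 170, 178)


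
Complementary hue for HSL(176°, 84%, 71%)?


Complement = opposite side of color wheel = hue + 180°
H' = (176 + 180) mod 360 = 356°
S and L unchanged.
= HSL(356°, 84%, 71%)


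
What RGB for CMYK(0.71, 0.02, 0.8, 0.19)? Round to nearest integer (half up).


R = 255 × (1-C) × (1-K) = 255 × 0.29 × 0.81 = 59.8995 → 60
G = 255 × (1-M) × (1-K) = 255 × 0.98 × 0.81 = 202.419 → 202
B = 255 × (1-Y) × (1-K) = 255 × 0.20 × 0.81 = 41.31 → 41
= RGB(60, 202, 41)


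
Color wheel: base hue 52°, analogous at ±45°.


Base hue: 52°
Left analog: (52 - 45) mod 360 = 7°
Right analog: (52 + 45) mod 360 = 97°
Analogous hues = 7° and 97°


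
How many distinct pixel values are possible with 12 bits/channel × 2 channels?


Total bits = 12 bits/channel × 2 channels = 24 bits
Distinct pixel values = 2^24
= 16,777,216 pixel values


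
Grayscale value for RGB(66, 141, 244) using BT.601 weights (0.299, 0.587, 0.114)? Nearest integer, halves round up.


Gray = 0.299×R + 0.587×G + 0.114×B
Gray = 0.299×66 + 0.587×141 + 0.114×244
Gray = 19.734 + 82.767 + 27.816
Gray = 130.317 → round half up → 130
Gray = 130


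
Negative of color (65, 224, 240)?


Invert: (255-R, 255-G, 255-B)
R: 255-65 = 190
G: 255-224 = 31
B: 255-240 = 15
= RGB(190, 31, 15)


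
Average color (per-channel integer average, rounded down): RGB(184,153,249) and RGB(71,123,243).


Midpoint: each channel = ⌊(C₁+C₂)/2⌋
R: ⌊(184+71)/2⌋ = 127
G: ⌊(153+123)/2⌋ = 138
B: ⌊(249+243)/2⌋ = 246
= RGB(127, 138, 246)


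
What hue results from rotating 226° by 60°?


New hue = (H + rotation) mod 360
New hue = (226 + 60) mod 360
= 286 mod 360
= 286°


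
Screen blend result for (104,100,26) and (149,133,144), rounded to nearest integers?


Screen: C = 255 - (255-A)×(255-B)/255, rounded to nearest integer
R: 255 - (255-104)×(255-149)/255 = 255 - 16006/255 ≈ 255 - 62.769 = 192.231 → 192
G: 255 - (255-100)×(255-133)/255 = 255 - 18910/255 ≈ 255 - 74.157 = 180.843 → 181
B: 255 - (255-26)×(255-144)/255 = 255 - 25419/255 ≈ 255 - 99.682 = 155.318 → 155
= RGB(192, 181, 155)


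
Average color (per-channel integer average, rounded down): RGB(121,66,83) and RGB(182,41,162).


Midpoint: each channel = ⌊(C₁+C₂)/2⌋
R: ⌊(121+182)/2⌋ = 151
G: ⌊(66+41)/2⌋ = 53
B: ⌊(83+162)/2⌋ = 122
= RGB(151, 53, 122)


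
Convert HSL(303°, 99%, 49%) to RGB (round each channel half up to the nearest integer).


H=303°, S=0.99, L=0.49
C = (1-|2L-1|)×S = (1-|-0.02|)×0.99 = 0.9702
H' = H/60 = 303/60 ≈ 5.0500; X = C×(1-|H' mod 2 - 1|) = 0.92169
m = L - C/2 = 0.49 - 0.4851 = 0.0049
Sector ⌊H'⌋ = 5 → (R',G',B') = (0.9702, 0.0, 0.92169)
RGB = ((R'+m)×255, (G'+m)×255, (B'+m)×255) = (248.6505, 1.2495, 236.28045)
Round half up → RGB(249, 1, 236)


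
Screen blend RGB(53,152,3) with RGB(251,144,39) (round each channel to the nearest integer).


Screen: C = 255 - (255-A)×(255-B)/255, rounded to nearest integer
R: 255 - (255-53)×(255-251)/255 = 255 - 808/255 ≈ 255 - 3.169 = 251.831 → 252
G: 255 - (255-152)×(255-144)/255 = 255 - 11433/255 ≈ 255 - 44.835 = 210.165 → 210
B: 255 - (255-3)×(255-39)/255 = 255 - 54432/255 ≈ 255 - 213.459 = 41.541 → 42
= RGB(252, 210, 42)


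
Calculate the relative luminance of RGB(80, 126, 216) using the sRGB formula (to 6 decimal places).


Linearize each channel (sRGB transfer function): c = v/255; c_lin = c/12.92 if c ≤ 0.04045, else ((c+0.055)/1.055)^2.4
  R: 80/255 ≈ 0.313725 > 0.04045 → ((0.313725+0.055)/1.055)^2.4 ≈ 0.080220
  G: 126/255 ≈ 0.494118 > 0.04045 → ((0.494118+0.055)/1.055)^2.4 ≈ 0.208637
  B: 216/255 ≈ 0.847059 > 0.04045 → ((0.847059+0.055)/1.055)^2.4 ≈ 0.686685
R_lin = 0.080220, G_lin = 0.208637, B_lin = 0.686685
L = 0.2126×R + 0.7152×G + 0.0722×B
L = 0.2126×0.080220 + 0.7152×0.208637 + 0.0722×0.686685
L ≈ 0.215851


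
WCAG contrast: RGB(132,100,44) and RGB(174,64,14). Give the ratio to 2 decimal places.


Linearize each sRGB channel c=v/255: c/12.92 if c ≤ 0.04045 else ((c+0.055)/1.055)^2.4
L = 0.2126×R_lin + 0.7152×G_lin + 0.0722×B_lin
Color 1 (132,100,44):
  R=132: 132/255≈0.5176 > 0.04045 → ((0.5176+0.055)/1.055)^2.4 ≈ 0.23074
  G=100: 100/255≈0.3922 > 0.04045 → ((0.3922+0.055)/1.055)^2.4 ≈ 0.12744
  B=44: 44/255≈0.1725 > 0.04045 → ((0.1725+0.055)/1.055)^2.4 ≈ 0.02519
  L1 = 0.2126×0.23074 + 0.7152×0.12744 + 0.0722×0.02519 ≈ 0.14202
Color 2 (174,64,14):
  R=174: 174/255≈0.6824 > 0.04045 → ((0.6824+0.055)/1.055)^2.4 ≈ 0.42327
  G=64: 64/255≈0.2510 > 0.04045 → ((0.2510+0.055)/1.055)^2.4 ≈ 0.05127
  B=14: 14/255≈0.0549 > 0.04045 → ((0.0549+0.055)/1.055)^2.4 ≈ 0.00439
  L2 = 0.2126×0.42327 + 0.7152×0.05127 + 0.0722×0.00439 ≈ 0.12697
Lighter = 0.14202, Darker = 0.12697
Ratio = (L_lighter + 0.05) / (L_darker + 0.05)
Ratio = (0.14202 + 0.05) / (0.12697 + 0.05) = 0.19202 / 0.17697 ≈ 1.0850
Ratio ≈ 1.09:1


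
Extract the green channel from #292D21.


Color: #292D21
R = 29 = 41
G = 2D = 45
B = 21 = 33
Green = 45


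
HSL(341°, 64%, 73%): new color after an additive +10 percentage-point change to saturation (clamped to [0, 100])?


Original S = 64%
Adjustment = +10 percentage points
New S = 64 + (10) = 74
Clamp to [0, 100] → 74
= HSL(341°, 74%, 73%)


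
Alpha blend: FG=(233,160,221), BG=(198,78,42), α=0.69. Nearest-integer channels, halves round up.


C = α×F + (1-α)×B, with 1-α = 0.31
R: 0.69×233 + 0.31×198 = 160.77 + 61.38 = 222.15 → 222
G: 0.69×160 + 0.31×78 = 110.40 + 24.18 = 134.58 → 135
B: 0.69×221 + 0.31×42 = 152.49 + 13.02 = 165.51 → 166
= RGB(222, 135, 166)


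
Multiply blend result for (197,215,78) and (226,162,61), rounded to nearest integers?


Multiply: C = A×B/255, rounded to nearest integer
R: 197×226/255 = 44522/255 ≈ 174.596 → 175
G: 215×162/255 = 34830/255 ≈ 136.588 → 137
B: 78×61/255 = 4758/255 ≈ 18.659 → 19
= RGB(175, 137, 19)


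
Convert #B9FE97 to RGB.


B9 → 185 (R)
FE → 254 (G)
97 → 151 (B)
= RGB(185, 254, 151)


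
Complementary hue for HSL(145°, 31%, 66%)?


Complement = opposite side of color wheel = hue + 180°
H' = (145 + 180) mod 360 = 325°
S and L unchanged.
= HSL(325°, 31%, 66%)


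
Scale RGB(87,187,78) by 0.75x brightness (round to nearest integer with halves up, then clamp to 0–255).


Multiply each channel by 0.75, round half up, clamp to [0, 255]
R: 87×0.75 = 65.25 → round → 65
G: 187×0.75 = 140.25 → round → 140
B: 78×0.75 = 58.5 → round → 59
= RGB(65, 140, 59)


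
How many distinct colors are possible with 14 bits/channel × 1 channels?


Total bits = 14 bits/channel × 1 channels = 14 bits
Distinct colors = 2^14
= 16,384 colors


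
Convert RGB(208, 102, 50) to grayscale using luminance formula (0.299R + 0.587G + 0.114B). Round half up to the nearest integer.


Gray = 0.299×R + 0.587×G + 0.114×B
Gray = 0.299×208 + 0.587×102 + 0.114×50
Gray = 62.192 + 59.874 + 5.700
Gray = 127.766 → round half up → 128
Gray = 128


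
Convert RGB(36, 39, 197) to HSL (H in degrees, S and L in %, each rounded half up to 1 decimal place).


Normalize: R'=36/255≈0.1412, G'=39/255≈0.1529, B'=197/255≈0.7725
Max=197/255, Min=36/255, Δ=Max-Min=161/255
L = (Max+Min)/2 = (197+36)/510 = 233/510 = 0.45686… → L = 45.7%
L ≤ 0.5 → S = Δ/(Max+Min) = 161/(197+36) = 161/233 = 0.69098… → S = 69.1%
(the 1/255 factors cancel in S and H, so raw channel differences can be used)
Max is B' → H = 60 × ((R-G)/Δ + 4) = 60 × ((36-39)/161 + 4)
  -3/161 + 4 = -0.0186… + 4 = 3.9813…
  H = 60 × 3.9813… = 238.881…° → H = 238.9°
= HSL(238.9°, 69.1%, 45.7%)


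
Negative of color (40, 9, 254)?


Invert: (255-R, 255-G, 255-B)
R: 255-40 = 215
G: 255-9 = 246
B: 255-254 = 1
= RGB(215, 246, 1)


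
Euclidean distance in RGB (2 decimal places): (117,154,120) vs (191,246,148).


d = √[(R₁-R₂)² + (G₁-G₂)² + (B₁-B₂)²]
d = √[(117-191)² + (154-246)² + (120-148)²]
d = √[5476 + 8464 + 784]
d = √14724
d ≈ 121.34


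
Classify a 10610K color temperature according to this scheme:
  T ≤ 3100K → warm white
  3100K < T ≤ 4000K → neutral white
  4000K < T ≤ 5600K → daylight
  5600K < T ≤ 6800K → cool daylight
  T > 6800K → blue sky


Temperature: 10610K
10610K > 6800K → blue sky
Classification: blue sky


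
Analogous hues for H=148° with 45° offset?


Base hue: 148°
Left analog: (148 - 45) mod 360 = 103°
Right analog: (148 + 45) mod 360 = 193°
Analogous hues = 103° and 193°


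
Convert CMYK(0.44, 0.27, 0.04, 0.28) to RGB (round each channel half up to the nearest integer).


R = 255 × (1-C) × (1-K) = 255 × 0.56 × 0.72 = 102.816 → 103
G = 255 × (1-M) × (1-K) = 255 × 0.73 × 0.72 = 134.028 → 134
B = 255 × (1-Y) × (1-K) = 255 × 0.96 × 0.72 = 176.256 → 176
= RGB(103, 134, 176)


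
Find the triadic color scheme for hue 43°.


Triadic: equally spaced at 120° intervals
H1 = 43°
H2 = (43 + 120) mod 360 = 163°
H3 = (43 + 240) mod 360 = 283°
Triadic = 43°, 163°, 283°


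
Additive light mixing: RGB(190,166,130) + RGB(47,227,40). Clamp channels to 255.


Additive: each channel = min(255, C₁+C₂)
R: 190+47 = 237 → 237
G: 166+227 = 393 → 255
B: 130+40 = 170 → 170
= RGB(237, 255, 170)


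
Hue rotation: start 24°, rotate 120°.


New hue = (H + rotation) mod 360
New hue = (24 + 120) mod 360
= 144 mod 360
= 144°


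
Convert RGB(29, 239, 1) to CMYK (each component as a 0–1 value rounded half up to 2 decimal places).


R'=29/255≈0.1137, G'=239/255≈0.9373, B'=1/255≈0.0039
K = 1 - max(R',G',B') = 1 - 239/255 = 16/255 = 0.06274… → 0.06
(1-R'-K)/(1-K) simplifies to (max-R)/max with max = 239:
C = (239-29)/239 = 210/239 = 0.87866… → 0.88
M = (239-239)/239 = 0/239 = 0 → 0.00
Y = (239-1)/239 = 238/239 = 0.99581… → 1.00
= CMYK(0.88, 0.00, 1.00, 0.06)


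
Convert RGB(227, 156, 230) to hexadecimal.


R = 227 → E3 (hex)
G = 156 → 9C (hex)
B = 230 → E6 (hex)
Hex = #E39CE6


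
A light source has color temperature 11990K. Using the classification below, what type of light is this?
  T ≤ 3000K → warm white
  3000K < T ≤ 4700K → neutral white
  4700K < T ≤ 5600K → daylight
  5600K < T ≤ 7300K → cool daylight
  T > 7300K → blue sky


Temperature: 11990K
11990K > 7300K → blue sky
Classification: blue sky


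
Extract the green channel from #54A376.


Color: #54A376
R = 54 = 84
G = A3 = 163
B = 76 = 118
Green = 163


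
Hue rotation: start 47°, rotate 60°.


New hue = (H + rotation) mod 360
New hue = (47 + 60) mod 360
= 107 mod 360
= 107°


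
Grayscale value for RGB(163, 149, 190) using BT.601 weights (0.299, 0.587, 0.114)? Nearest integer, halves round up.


Gray = 0.299×R + 0.587×G + 0.114×B
Gray = 0.299×163 + 0.587×149 + 0.114×190
Gray = 48.737 + 87.463 + 21.660
Gray = 157.860 → round half up → 158
Gray = 158


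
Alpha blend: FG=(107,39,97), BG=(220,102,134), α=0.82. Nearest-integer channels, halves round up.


C = α×F + (1-α)×B, with 1-α = 0.18
R: 0.82×107 + 0.18×220 = 87.74 + 39.60 = 127.34 → 127
G: 0.82×39 + 0.18×102 = 31.98 + 18.36 = 50.34 → 50
B: 0.82×97 + 0.18×134 = 79.54 + 24.12 = 103.66 → 104
= RGB(127, 50, 104)


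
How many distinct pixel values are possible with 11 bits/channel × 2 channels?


Total bits = 11 bits/channel × 2 channels = 22 bits
Distinct pixel values = 2^22
= 4,194,304 pixel values


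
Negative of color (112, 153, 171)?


Invert: (255-R, 255-G, 255-B)
R: 255-112 = 143
G: 255-153 = 102
B: 255-171 = 84
= RGB(143, 102, 84)


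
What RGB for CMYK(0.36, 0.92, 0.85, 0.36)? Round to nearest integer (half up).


R = 255 × (1-C) × (1-K) = 255 × 0.64 × 0.64 = 104.448 → 104
G = 255 × (1-M) × (1-K) = 255 × 0.08 × 0.64 = 13.056 → 13
B = 255 × (1-Y) × (1-K) = 255 × 0.15 × 0.64 = 24.48 → 24
= RGB(104, 13, 24)


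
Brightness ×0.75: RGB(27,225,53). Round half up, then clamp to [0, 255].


Multiply each channel by 0.75, round half up, clamp to [0, 255]
R: 27×0.75 = 20.25 → round → 20
G: 225×0.75 = 168.75 → round → 169
B: 53×0.75 = 39.75 → round → 40
= RGB(20, 169, 40)


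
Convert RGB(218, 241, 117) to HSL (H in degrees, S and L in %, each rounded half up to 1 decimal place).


Normalize: R'=218/255≈0.8549, G'=241/255≈0.9451, B'=117/255≈0.4588
Max=241/255, Min=117/255, Δ=Max-Min=124/255
L = (Max+Min)/2 = (241+117)/510 = 358/510 = 0.70196… → L = 70.2%
L > 0.5 → S = Δ/(2-Max-Min) = 124/(510-241-117) = 124/152 = 0.81578… → S = 81.6%
(the 1/255 factors cancel in S and H, so raw channel differences can be used)
Max is G' → H = 60 × ((B-R)/Δ + 2) = 60 × ((117-218)/124 + 2)
  -101/124 + 2 = -0.8145… + 2 = 1.1854…
  H = 60 × 1.1854… = 71.129…° → H = 71.1°
= HSL(71.1°, 81.6%, 70.2%)


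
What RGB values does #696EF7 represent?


69 → 105 (R)
6E → 110 (G)
F7 → 247 (B)
= RGB(105, 110, 247)


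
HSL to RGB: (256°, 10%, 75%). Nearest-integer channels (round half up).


H=256°, S=0.10, L=0.75
C = (1-|2L-1|)×S = (1-|0.50|)×0.10 = 0.05
H' = H/60 = 256/60 ≈ 4.2667; X = C×(1-|H' mod 2 - 1|) ≈ 0.0133
m = L - C/2 = 0.75 - 0.025 = 0.725
Sector ⌊H'⌋ = 4 → (R',G',B') = (≈0.0133, 0.0, 0.05)
RGB = ((R'+m)×255, (G'+m)×255, (B'+m)×255) = (188.275, 184.875, 197.625)
Round half up → RGB(188, 185, 198)


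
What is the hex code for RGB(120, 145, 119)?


R = 120 → 78 (hex)
G = 145 → 91 (hex)
B = 119 → 77 (hex)
Hex = #789177


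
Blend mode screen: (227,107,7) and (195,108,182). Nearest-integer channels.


Screen: C = 255 - (255-A)×(255-B)/255, rounded to nearest integer
R: 255 - (255-227)×(255-195)/255 = 255 - 1680/255 ≈ 255 - 6.588 = 248.412 → 248
G: 255 - (255-107)×(255-108)/255 = 255 - 21756/255 ≈ 255 - 85.318 = 169.682 → 170
B: 255 - (255-7)×(255-182)/255 = 255 - 18104/255 ≈ 255 - 70.996 = 184.004 → 184
= RGB(248, 170, 184)


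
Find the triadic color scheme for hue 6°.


Triadic: equally spaced at 120° intervals
H1 = 6°
H2 = (6 + 120) mod 360 = 126°
H3 = (6 + 240) mod 360 = 246°
Triadic = 6°, 126°, 246°


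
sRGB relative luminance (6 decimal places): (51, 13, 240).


Linearize each channel (sRGB transfer function): c = v/255; c_lin = c/12.92 if c ≤ 0.04045, else ((c+0.055)/1.055)^2.4
  R: 51/255 ≈ 0.200000 > 0.04045 → ((0.200000+0.055)/1.055)^2.4 ≈ 0.033105
  G: 13/255 ≈ 0.050980 > 0.04045 → ((0.050980+0.055)/1.055)^2.4 ≈ 0.004025
  B: 240/255 ≈ 0.941176 > 0.04045 → ((0.941176+0.055)/1.055)^2.4 ≈ 0.871367
R_lin = 0.033105, G_lin = 0.004025, B_lin = 0.871367
L = 0.2126×R + 0.7152×G + 0.0722×B
L = 0.2126×0.033105 + 0.7152×0.004025 + 0.0722×0.871367
L ≈ 0.072829


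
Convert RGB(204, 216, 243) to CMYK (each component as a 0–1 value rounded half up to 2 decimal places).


R'=204/255≈0.8000, G'=216/255≈0.8471, B'=243/255≈0.9529
K = 1 - max(R',G',B') = 1 - 243/255 = 12/255 = 0.04705… → 0.05
(1-R'-K)/(1-K) simplifies to (max-R)/max with max = 243:
C = (243-204)/243 = 39/243 = 0.16049… → 0.16
M = (243-216)/243 = 27/243 = 0.11111… → 0.11
Y = (243-243)/243 = 0/243 = 0 → 0.00
= CMYK(0.16, 0.11, 0.00, 0.05)


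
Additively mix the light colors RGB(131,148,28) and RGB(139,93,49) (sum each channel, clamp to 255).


Additive: each channel = min(255, C₁+C₂)
R: 131+139 = 270 → 255
G: 148+93 = 241 → 241
B: 28+49 = 77 → 77
= RGB(255, 241, 77)


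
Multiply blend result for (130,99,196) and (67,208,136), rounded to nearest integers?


Multiply: C = A×B/255, rounded to nearest integer
R: 130×67/255 = 8710/255 ≈ 34.157 → 34
G: 99×208/255 = 20592/255 ≈ 80.753 → 81
B: 196×136/255 = 26656/255 ≈ 104.533 → 105
= RGB(34, 81, 105)


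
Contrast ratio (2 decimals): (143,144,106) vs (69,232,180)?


Linearize each sRGB channel c=v/255: c/12.92 if c ≤ 0.04045 else ((c+0.055)/1.055)^2.4
L = 0.2126×R_lin + 0.7152×G_lin + 0.0722×B_lin
Color 1 (143,144,106):
  R=143: 143/255≈0.5608 > 0.04045 → ((0.5608+0.055)/1.055)^2.4 ≈ 0.27468
  G=144: 144/255≈0.5647 > 0.04045 → ((0.5647+0.055)/1.055)^2.4 ≈ 0.27889
  B=106: 106/255≈0.4157 > 0.04045 → ((0.4157+0.055)/1.055)^2.4 ≈ 0.14413
  L1 = 0.2126×0.27468 + 0.7152×0.27889 + 0.0722×0.14413 ≈ 0.26827
Color 2 (69,232,180):
  R=69: 69/255≈0.2706 > 0.04045 → ((0.2706+0.055)/1.055)^2.4 ≈ 0.05951
  G=232: 232/255≈0.9098 > 0.04045 → ((0.9098+0.055)/1.055)^2.4 ≈ 0.80695
  B=180: 180/255≈0.7059 > 0.04045 → ((0.7059+0.055)/1.055)^2.4 ≈ 0.45641
  L2 = 0.2126×0.05951 + 0.7152×0.80695 + 0.0722×0.45641 ≈ 0.62274
Lighter = 0.62274, Darker = 0.26827
Ratio = (L_lighter + 0.05) / (L_darker + 0.05)
Ratio = (0.62274 + 0.05) / (0.26827 + 0.05) = 0.67274 / 0.31827 ≈ 2.1137
Ratio ≈ 2.11:1


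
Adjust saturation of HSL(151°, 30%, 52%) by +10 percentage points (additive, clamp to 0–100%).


Original S = 30%
Adjustment = +10 percentage points
New S = 30 + (10) = 40
Clamp to [0, 100] → 40
= HSL(151°, 40%, 52%)


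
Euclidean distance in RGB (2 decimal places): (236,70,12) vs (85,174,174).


d = √[(R₁-R₂)² + (G₁-G₂)² + (B₁-B₂)²]
d = √[(236-85)² + (70-174)² + (12-174)²]
d = √[22801 + 10816 + 26244]
d = √59861
d ≈ 244.67


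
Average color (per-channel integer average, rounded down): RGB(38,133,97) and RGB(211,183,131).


Midpoint: each channel = ⌊(C₁+C₂)/2⌋
R: ⌊(38+211)/2⌋ = 124
G: ⌊(133+183)/2⌋ = 158
B: ⌊(97+131)/2⌋ = 114
= RGB(124, 158, 114)


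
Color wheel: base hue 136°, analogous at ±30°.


Base hue: 136°
Left analog: (136 - 30) mod 360 = 106°
Right analog: (136 + 30) mod 360 = 166°
Analogous hues = 106° and 166°


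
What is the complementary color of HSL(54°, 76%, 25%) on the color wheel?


Complement = opposite side of color wheel = hue + 180°
H' = (54 + 180) mod 360 = 234°
S and L unchanged.
= HSL(234°, 76%, 25%)


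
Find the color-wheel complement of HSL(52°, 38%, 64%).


Complement = opposite side of color wheel = hue + 180°
H' = (52 + 180) mod 360 = 232°
S and L unchanged.
= HSL(232°, 38%, 64%)


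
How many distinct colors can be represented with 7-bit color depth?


Colors = 2^bits = 2^7
= 128 colors


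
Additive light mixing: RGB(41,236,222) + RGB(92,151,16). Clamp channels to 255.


Additive: each channel = min(255, C₁+C₂)
R: 41+92 = 133 → 133
G: 236+151 = 387 → 255
B: 222+16 = 238 → 238
= RGB(133, 255, 238)


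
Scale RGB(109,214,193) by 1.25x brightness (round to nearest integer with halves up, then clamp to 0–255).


Multiply each channel by 1.25, round half up, clamp to [0, 255]
R: 109×1.25 = 136.25 → round → 136
G: 214×1.25 = 267.5 → round → 268 → clamp → 255
B: 193×1.25 = 241.25 → round → 241
= RGB(136, 255, 241)


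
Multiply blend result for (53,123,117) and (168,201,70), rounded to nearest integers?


Multiply: C = A×B/255, rounded to nearest integer
R: 53×168/255 = 8904/255 ≈ 34.918 → 35
G: 123×201/255 = 24723/255 ≈ 96.953 → 97
B: 117×70/255 = 8190/255 ≈ 32.118 → 32
= RGB(35, 97, 32)


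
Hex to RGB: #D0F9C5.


D0 → 208 (R)
F9 → 249 (G)
C5 → 197 (B)
= RGB(208, 249, 197)


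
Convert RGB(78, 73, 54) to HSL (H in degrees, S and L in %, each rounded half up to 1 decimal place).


Normalize: R'=78/255≈0.3059, G'=73/255≈0.2863, B'=54/255≈0.2118
Max=78/255, Min=54/255, Δ=Max-Min=24/255
L = (Max+Min)/2 = (78+54)/510 = 132/510 = 0.25882… → L = 25.9%
L ≤ 0.5 → S = Δ/(Max+Min) = 24/(78+54) = 24/132 = 0.18181… → S = 18.2%
(the 1/255 factors cancel in S and H, so raw channel differences can be used)
Max is R' → H = 60 × (((G-B)/Δ) mod 6) = 60 × (((73-54)/24) mod 6)
  19/24 = 0.7916…
  H = 60 × 0.7916… = 47.5° → H = 47.5°
= HSL(47.5°, 18.2%, 25.9%)


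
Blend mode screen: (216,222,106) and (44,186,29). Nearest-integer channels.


Screen: C = 255 - (255-A)×(255-B)/255, rounded to nearest integer
R: 255 - (255-216)×(255-44)/255 = 255 - 8229/255 ≈ 255 - 32.271 = 222.729 → 223
G: 255 - (255-222)×(255-186)/255 = 255 - 2277/255 ≈ 255 - 8.929 = 246.071 → 246
B: 255 - (255-106)×(255-29)/255 = 255 - 33674/255 ≈ 255 - 132.055 = 122.945 → 123
= RGB(223, 246, 123)


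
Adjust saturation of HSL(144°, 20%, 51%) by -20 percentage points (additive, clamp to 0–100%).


Original S = 20%
Adjustment = -20 percentage points
New S = 20 + (-20) = 0
Clamp to [0, 100] → 0
= HSL(144°, 0%, 51%)


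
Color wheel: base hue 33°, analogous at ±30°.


Base hue: 33°
Left analog: (33 - 30) mod 360 = 3°
Right analog: (33 + 30) mod 360 = 63°
Analogous hues = 3° and 63°


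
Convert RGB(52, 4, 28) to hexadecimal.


R = 52 → 34 (hex)
G = 4 → 04 (hex)
B = 28 → 1C (hex)
Hex = #34041C


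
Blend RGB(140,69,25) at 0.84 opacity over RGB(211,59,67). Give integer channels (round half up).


C = α×F + (1-α)×B, with 1-α = 0.16
R: 0.84×140 + 0.16×211 = 117.60 + 33.76 = 151.36 → 151
G: 0.84×69 + 0.16×59 = 57.96 + 9.44 = 67.40 → 67
B: 0.84×25 + 0.16×67 = 21.00 + 10.72 = 31.72 → 32
= RGB(151, 67, 32)


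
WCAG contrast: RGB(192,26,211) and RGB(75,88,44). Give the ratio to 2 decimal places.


Linearize each sRGB channel c=v/255: c/12.92 if c ≤ 0.04045 else ((c+0.055)/1.055)^2.4
L = 0.2126×R_lin + 0.7152×G_lin + 0.0722×B_lin
Color 1 (192,26,211):
  R=192: 192/255≈0.7529 > 0.04045 → ((0.7529+0.055)/1.055)^2.4 ≈ 0.52712
  G=26: 26/255≈0.1020 > 0.04045 → ((0.1020+0.055)/1.055)^2.4 ≈ 0.01033
  B=211: 211/255≈0.8275 > 0.04045 → ((0.8275+0.055)/1.055)^2.4 ≈ 0.65141
  L1 = 0.2126×0.52712 + 0.7152×0.01033 + 0.0722×0.65141 ≈ 0.16648
Color 2 (75,88,44):
  R=75: 75/255≈0.2941 > 0.04045 → ((0.2941+0.055)/1.055)^2.4 ≈ 0.07036
  G=88: 88/255≈0.3451 > 0.04045 → ((0.3451+0.055)/1.055)^2.4 ≈ 0.09759
  B=44: 44/255≈0.1725 > 0.04045 → ((0.1725+0.055)/1.055)^2.4 ≈ 0.02519
  L2 = 0.2126×0.07036 + 0.7152×0.09759 + 0.0722×0.02519 ≈ 0.08657
Lighter = 0.16648, Darker = 0.08657
Ratio = (L_lighter + 0.05) / (L_darker + 0.05)
Ratio = (0.16648 + 0.05) / (0.08657 + 0.05) = 0.21648 / 0.13657 ≈ 1.5851
Ratio ≈ 1.59:1


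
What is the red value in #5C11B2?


Color: #5C11B2
R = 5C = 92
G = 11 = 17
B = B2 = 178
Red = 92


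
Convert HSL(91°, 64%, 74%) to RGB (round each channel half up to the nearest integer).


H=91°, S=0.64, L=0.74
C = (1-|2L-1|)×S = (1-|0.48|)×0.64 = 0.3328
H' = H/60 = 91/60 ≈ 1.5167; X = C×(1-|H' mod 2 - 1|) ≈ 0.1609
m = L - C/2 = 0.74 - 0.1664 = 0.5736
Sector ⌊H'⌋ = 1 → (R',G',B') = (≈0.1609, 0.3328, 0.0)
RGB = ((R'+m)×255, (G'+m)×255, (B'+m)×255) = (187.2856, 231.132, 146.268)
Round half up → RGB(187, 231, 146)


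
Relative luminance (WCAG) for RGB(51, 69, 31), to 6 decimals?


Linearize each channel (sRGB transfer function): c = v/255; c_lin = c/12.92 if c ≤ 0.04045, else ((c+0.055)/1.055)^2.4
  R: 51/255 ≈ 0.200000 > 0.04045 → ((0.200000+0.055)/1.055)^2.4 ≈ 0.033105
  G: 69/255 ≈ 0.270588 > 0.04045 → ((0.270588+0.055)/1.055)^2.4 ≈ 0.059511
  B: 31/255 ≈ 0.121569 > 0.04045 → ((0.121569+0.055)/1.055)^2.4 ≈ 0.013702
R_lin = 0.033105, G_lin = 0.059511, B_lin = 0.013702
L = 0.2126×R + 0.7152×G + 0.0722×B
L = 0.2126×0.033105 + 0.7152×0.059511 + 0.0722×0.013702
L ≈ 0.050590


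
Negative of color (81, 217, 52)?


Invert: (255-R, 255-G, 255-B)
R: 255-81 = 174
G: 255-217 = 38
B: 255-52 = 203
= RGB(174, 38, 203)


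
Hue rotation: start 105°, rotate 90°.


New hue = (H + rotation) mod 360
New hue = (105 + 90) mod 360
= 195 mod 360
= 195°


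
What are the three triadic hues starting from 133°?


Triadic: equally spaced at 120° intervals
H1 = 133°
H2 = (133 + 120) mod 360 = 253°
H3 = (133 + 240) mod 360 = 13°
Triadic = 133°, 253°, 13°


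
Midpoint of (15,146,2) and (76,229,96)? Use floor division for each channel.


Midpoint: each channel = ⌊(C₁+C₂)/2⌋
R: ⌊(15+76)/2⌋ = 45
G: ⌊(146+229)/2⌋ = 187
B: ⌊(2+96)/2⌋ = 49
= RGB(45, 187, 49)


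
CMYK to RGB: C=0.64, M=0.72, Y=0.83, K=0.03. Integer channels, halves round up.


R = 255 × (1-C) × (1-K) = 255 × 0.36 × 0.97 = 89.046 → 89
G = 255 × (1-M) × (1-K) = 255 × 0.28 × 0.97 = 69.258 → 69
B = 255 × (1-Y) × (1-K) = 255 × 0.17 × 0.97 = 42.0495 → 42
= RGB(89, 69, 42)


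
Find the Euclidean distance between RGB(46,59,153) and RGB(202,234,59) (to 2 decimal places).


d = √[(R₁-R₂)² + (G₁-G₂)² + (B₁-B₂)²]
d = √[(46-202)² + (59-234)² + (153-59)²]
d = √[24336 + 30625 + 8836]
d = √63797
d ≈ 252.58


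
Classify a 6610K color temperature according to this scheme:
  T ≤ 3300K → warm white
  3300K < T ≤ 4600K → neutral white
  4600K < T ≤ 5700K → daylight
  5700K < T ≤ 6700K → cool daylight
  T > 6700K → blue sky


Temperature: 6610K
5700K < 6610K ≤ 6700K → cool daylight
Classification: cool daylight


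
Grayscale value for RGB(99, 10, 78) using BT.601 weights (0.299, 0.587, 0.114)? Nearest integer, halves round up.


Gray = 0.299×R + 0.587×G + 0.114×B
Gray = 0.299×99 + 0.587×10 + 0.114×78
Gray = 29.601 + 5.870 + 8.892
Gray = 44.363 → round half up → 44
Gray = 44


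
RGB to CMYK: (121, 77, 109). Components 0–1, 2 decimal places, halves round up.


R'=121/255≈0.4745, G'=77/255≈0.3020, B'=109/255≈0.4275
K = 1 - max(R',G',B') = 1 - 121/255 = 134/255 = 0.52549… → 0.53
(1-R'-K)/(1-K) simplifies to (max-R)/max with max = 121:
C = (121-121)/121 = 0/121 = 0 → 0.00
M = (121-77)/121 = 44/121 = 0.36363… → 0.36
Y = (121-109)/121 = 12/121 = 0.09917… → 0.10
= CMYK(0.00, 0.36, 0.10, 0.53)


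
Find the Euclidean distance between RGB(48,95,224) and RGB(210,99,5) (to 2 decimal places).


d = √[(R₁-R₂)² + (G₁-G₂)² + (B₁-B₂)²]
d = √[(48-210)² + (95-99)² + (224-5)²]
d = √[26244 + 16 + 47961]
d = √74221
d ≈ 272.44


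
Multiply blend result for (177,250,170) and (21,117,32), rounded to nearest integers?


Multiply: C = A×B/255, rounded to nearest integer
R: 177×21/255 = 3717/255 ≈ 14.576 → 15
G: 250×117/255 = 29250/255 ≈ 114.706 → 115
B: 170×32/255 = 5440/255 ≈ 21.333 → 21
= RGB(15, 115, 21)


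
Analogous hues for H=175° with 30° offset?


Base hue: 175°
Left analog: (175 - 30) mod 360 = 145°
Right analog: (175 + 30) mod 360 = 205°
Analogous hues = 145° and 205°


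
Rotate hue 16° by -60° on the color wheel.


New hue = (H + rotation) mod 360
New hue = (16 -60) mod 360
= -44 mod 360
= 316°


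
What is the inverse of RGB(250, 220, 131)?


Invert: (255-R, 255-G, 255-B)
R: 255-250 = 5
G: 255-220 = 35
B: 255-131 = 124
= RGB(5, 35, 124)


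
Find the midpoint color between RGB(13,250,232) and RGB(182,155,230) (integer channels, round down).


Midpoint: each channel = ⌊(C₁+C₂)/2⌋
R: ⌊(13+182)/2⌋ = 97
G: ⌊(250+155)/2⌋ = 202
B: ⌊(232+230)/2⌋ = 231
= RGB(97, 202, 231)


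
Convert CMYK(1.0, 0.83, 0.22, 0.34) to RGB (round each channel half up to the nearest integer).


R = 255 × (1-C) × (1-K) = 255 × 0.00 × 0.66 = 0
G = 255 × (1-M) × (1-K) = 255 × 0.17 × 0.66 = 28.611 → 29
B = 255 × (1-Y) × (1-K) = 255 × 0.78 × 0.66 = 131.274 → 131
= RGB(0, 29, 131)


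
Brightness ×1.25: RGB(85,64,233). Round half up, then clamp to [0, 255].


Multiply each channel by 1.25, round half up, clamp to [0, 255]
R: 85×1.25 = 106.25 → round → 106
G: 64×1.25 = 80
B: 233×1.25 = 291.25 → round → 291 → clamp → 255
= RGB(106, 80, 255)


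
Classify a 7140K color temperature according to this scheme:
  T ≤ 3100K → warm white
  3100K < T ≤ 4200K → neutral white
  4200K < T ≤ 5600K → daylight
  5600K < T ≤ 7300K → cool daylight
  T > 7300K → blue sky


Temperature: 7140K
5600K < 7140K ≤ 7300K → cool daylight
Classification: cool daylight


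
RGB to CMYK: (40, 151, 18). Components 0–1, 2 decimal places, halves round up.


R'=40/255≈0.1569, G'=151/255≈0.5922, B'=18/255≈0.0706
K = 1 - max(R',G',B') = 1 - 151/255 = 104/255 = 0.40784… → 0.41
(1-R'-K)/(1-K) simplifies to (max-R)/max with max = 151:
C = (151-40)/151 = 111/151 = 0.73509… → 0.74
M = (151-151)/151 = 0/151 = 0 → 0.00
Y = (151-18)/151 = 133/151 = 0.88079… → 0.88
= CMYK(0.74, 0.00, 0.88, 0.41)


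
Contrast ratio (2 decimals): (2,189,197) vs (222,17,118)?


Linearize each sRGB channel c=v/255: c/12.92 if c ≤ 0.04045 else ((c+0.055)/1.055)^2.4
L = 0.2126×R_lin + 0.7152×G_lin + 0.0722×B_lin
Color 1 (2,189,197):
  R=2: 2/255≈0.0078 ≤ 0.04045 → 0.0078/12.92 ≈ 0.00061
  G=189: 189/255≈0.7412 > 0.04045 → ((0.7412+0.055)/1.055)^2.4 ≈ 0.50888
  B=197: 197/255≈0.7725 > 0.04045 → ((0.7725+0.055)/1.055)^2.4 ≈ 0.55834
  L1 = 0.2126×0.00061 + 0.7152×0.50888 + 0.0722×0.55834 ≈ 0.40439
Color 2 (222,17,118):
  R=222: 222/255≈0.8706 > 0.04045 → ((0.8706+0.055)/1.055)^2.4 ≈ 0.73046
  G=17: 17/255≈0.0667 > 0.04045 → ((0.0667+0.055)/1.055)^2.4 ≈ 0.00561
  B=118: 118/255≈0.4627 > 0.04045 → ((0.4627+0.055)/1.055)^2.4 ≈ 0.18116
  L2 = 0.2126×0.73046 + 0.7152×0.00561 + 0.0722×0.18116 ≈ 0.17238
Lighter = 0.40439, Darker = 0.17238
Ratio = (L_lighter + 0.05) / (L_darker + 0.05)
Ratio = (0.40439 + 0.05) / (0.17238 + 0.05) = 0.45439 / 0.22238 ≈ 2.0433
Ratio ≈ 2.04:1


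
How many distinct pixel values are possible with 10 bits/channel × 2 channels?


Total bits = 10 bits/channel × 2 channels = 20 bits
Distinct pixel values = 2^20
= 1,048,576 pixel values


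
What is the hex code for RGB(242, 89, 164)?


R = 242 → F2 (hex)
G = 89 → 59 (hex)
B = 164 → A4 (hex)
Hex = #F259A4


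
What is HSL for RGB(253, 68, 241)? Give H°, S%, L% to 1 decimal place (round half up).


Normalize: R'=253/255≈0.9922, G'=68/255≈0.2667, B'=241/255≈0.9451
Max=253/255, Min=68/255, Δ=Max-Min=185/255
L = (Max+Min)/2 = (253+68)/510 = 321/510 = 0.62941… → L = 62.9%
L > 0.5 → S = Δ/(2-Max-Min) = 185/(510-253-68) = 185/189 = 0.97883… → S = 97.9%
(the 1/255 factors cancel in S and H, so raw channel differences can be used)
Max is R' → H = 60 × (((G-B)/Δ) mod 6) = 60 × (((68-241)/185) mod 6)
  (-173)/185 = -0.9351…; negative, so add 6 → 5.0648…
  H = 60 × 5.0648… = 303.891…° → H = 303.9°
= HSL(303.9°, 97.9%, 62.9%)


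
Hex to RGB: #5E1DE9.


5E → 94 (R)
1D → 29 (G)
E9 → 233 (B)
= RGB(94, 29, 233)


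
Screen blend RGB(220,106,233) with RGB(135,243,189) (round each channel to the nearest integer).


Screen: C = 255 - (255-A)×(255-B)/255, rounded to nearest integer
R: 255 - (255-220)×(255-135)/255 = 255 - 4200/255 ≈ 255 - 16.471 = 238.529 → 239
G: 255 - (255-106)×(255-243)/255 = 255 - 1788/255 ≈ 255 - 7.012 = 247.988 → 248
B: 255 - (255-233)×(255-189)/255 = 255 - 1452/255 ≈ 255 - 5.694 = 249.306 → 249
= RGB(239, 248, 249)


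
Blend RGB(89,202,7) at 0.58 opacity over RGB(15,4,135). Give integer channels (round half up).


C = α×F + (1-α)×B, with 1-α = 0.42
R: 0.58×89 + 0.42×15 = 51.62 + 6.30 = 57.92 → 58
G: 0.58×202 + 0.42×4 = 117.16 + 1.68 = 118.84 → 119
B: 0.58×7 + 0.42×135 = 4.06 + 56.70 = 60.76 → 61
= RGB(58, 119, 61)


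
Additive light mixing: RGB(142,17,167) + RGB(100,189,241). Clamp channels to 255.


Additive: each channel = min(255, C₁+C₂)
R: 142+100 = 242 → 242
G: 17+189 = 206 → 206
B: 167+241 = 408 → 255
= RGB(242, 206, 255)


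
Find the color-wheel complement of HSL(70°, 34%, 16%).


Complement = opposite side of color wheel = hue + 180°
H' = (70 + 180) mod 360 = 250°
S and L unchanged.
= HSL(250°, 34%, 16%)


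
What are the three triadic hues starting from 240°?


Triadic: equally spaced at 120° intervals
H1 = 240°
H2 = (240 + 120) mod 360 = 0°
H3 = (240 + 240) mod 360 = 120°
Triadic = 240°, 0°, 120°


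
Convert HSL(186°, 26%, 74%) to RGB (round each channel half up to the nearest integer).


H=186°, S=0.26, L=0.74
C = (1-|2L-1|)×S = (1-|0.48|)×0.26 = 0.1352
H' = H/60 = 186/60 ≈ 3.1000; X = C×(1-|H' mod 2 - 1|) = 0.12168
m = L - C/2 = 0.74 - 0.0676 = 0.6724
Sector ⌊H'⌋ = 3 → (R',G',B') = (0.0, 0.12168, 0.1352)
RGB = ((R'+m)×255, (G'+m)×255, (B'+m)×255) = (171.462, 202.4904, 205.938)
Round half up → RGB(171, 202, 206)


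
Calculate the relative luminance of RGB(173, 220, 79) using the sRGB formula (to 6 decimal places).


Linearize each channel (sRGB transfer function): c = v/255; c_lin = c/12.92 if c ≤ 0.04045, else ((c+0.055)/1.055)^2.4
  R: 173/255 ≈ 0.678431 > 0.04045 → ((0.678431+0.055)/1.055)^2.4 ≈ 0.417885
  G: 220/255 ≈ 0.862745 > 0.04045 → ((0.862745+0.055)/1.055)^2.4 ≈ 0.715694
  B: 79/255 ≈ 0.309804 > 0.04045 → ((0.309804+0.055)/1.055)^2.4 ≈ 0.078187
R_lin = 0.417885, G_lin = 0.715694, B_lin = 0.078187
L = 0.2126×R + 0.7152×G + 0.0722×B
L = 0.2126×0.417885 + 0.7152×0.715694 + 0.0722×0.078187
L ≈ 0.606351


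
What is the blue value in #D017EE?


Color: #D017EE
R = D0 = 208
G = 17 = 23
B = EE = 238
Blue = 238


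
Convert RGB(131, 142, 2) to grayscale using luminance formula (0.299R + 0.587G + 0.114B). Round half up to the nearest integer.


Gray = 0.299×R + 0.587×G + 0.114×B
Gray = 0.299×131 + 0.587×142 + 0.114×2
Gray = 39.169 + 83.354 + 0.228
Gray = 122.751 → round half up → 123
Gray = 123


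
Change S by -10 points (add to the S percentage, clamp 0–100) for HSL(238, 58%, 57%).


Original S = 58%
Adjustment = -10 percentage points
New S = 58 + (-10) = 48
Clamp to [0, 100] → 48
= HSL(238°, 48%, 57%)


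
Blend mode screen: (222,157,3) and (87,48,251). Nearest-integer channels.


Screen: C = 255 - (255-A)×(255-B)/255, rounded to nearest integer
R: 255 - (255-222)×(255-87)/255 = 255 - 5544/255 ≈ 255 - 21.741 = 233.259 → 233
G: 255 - (255-157)×(255-48)/255 = 255 - 20286/255 ≈ 255 - 79.553 = 175.447 → 175
B: 255 - (255-3)×(255-251)/255 = 255 - 1008/255 ≈ 255 - 3.953 = 251.047 → 251
= RGB(233, 175, 251)


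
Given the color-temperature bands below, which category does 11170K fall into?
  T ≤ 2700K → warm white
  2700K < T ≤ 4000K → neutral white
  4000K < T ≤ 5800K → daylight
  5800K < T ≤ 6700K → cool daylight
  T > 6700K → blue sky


Temperature: 11170K
11170K > 6700K → blue sky
Classification: blue sky


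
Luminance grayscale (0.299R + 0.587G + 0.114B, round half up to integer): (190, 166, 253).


Gray = 0.299×R + 0.587×G + 0.114×B
Gray = 0.299×190 + 0.587×166 + 0.114×253
Gray = 56.810 + 97.442 + 28.842
Gray = 183.094 → round half up → 183
Gray = 183


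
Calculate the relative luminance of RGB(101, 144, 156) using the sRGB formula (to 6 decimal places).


Linearize each channel (sRGB transfer function): c = v/255; c_lin = c/12.92 if c ≤ 0.04045, else ((c+0.055)/1.055)^2.4
  R: 101/255 ≈ 0.396078 > 0.04045 → ((0.396078+0.055)/1.055)^2.4 ≈ 0.130136
  G: 144/255 ≈ 0.564706 > 0.04045 → ((0.564706+0.055)/1.055)^2.4 ≈ 0.278894
  B: 156/255 ≈ 0.611765 > 0.04045 → ((0.611765+0.055)/1.055)^2.4 ≈ 0.332452
R_lin = 0.130136, G_lin = 0.278894, B_lin = 0.332452
L = 0.2126×R + 0.7152×G + 0.0722×B
L = 0.2126×0.130136 + 0.7152×0.278894 + 0.0722×0.332452
L ≈ 0.251135


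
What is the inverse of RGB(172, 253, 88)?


Invert: (255-R, 255-G, 255-B)
R: 255-172 = 83
G: 255-253 = 2
B: 255-88 = 167
= RGB(83, 2, 167)


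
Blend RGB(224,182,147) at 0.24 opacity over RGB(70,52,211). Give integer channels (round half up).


C = α×F + (1-α)×B, with 1-α = 0.76
R: 0.24×224 + 0.76×70 = 53.76 + 53.20 = 106.96 → 107
G: 0.24×182 + 0.76×52 = 43.68 + 39.52 = 83.20 → 83
B: 0.24×147 + 0.76×211 = 35.28 + 160.36 = 195.64 → 196
= RGB(107, 83, 196)


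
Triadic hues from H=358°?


Triadic: equally spaced at 120° intervals
H1 = 358°
H2 = (358 + 120) mod 360 = 118°
H3 = (358 + 240) mod 360 = 238°
Triadic = 358°, 118°, 238°


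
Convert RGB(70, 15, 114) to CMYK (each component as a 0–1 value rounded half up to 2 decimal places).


R'=70/255≈0.2745, G'=15/255≈0.0588, B'=114/255≈0.4471
K = 1 - max(R',G',B') = 1 - 114/255 = 141/255 = 0.55294… → 0.55
(1-R'-K)/(1-K) simplifies to (max-R)/max with max = 114:
C = (114-70)/114 = 44/114 = 0.38596… → 0.39
M = (114-15)/114 = 99/114 = 0.86842… → 0.87
Y = (114-114)/114 = 0/114 = 0 → 0.00
= CMYK(0.39, 0.87, 0.00, 0.55)


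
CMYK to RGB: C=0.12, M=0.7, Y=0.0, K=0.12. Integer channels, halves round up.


R = 255 × (1-C) × (1-K) = 255 × 0.88 × 0.88 = 197.472 → 197
G = 255 × (1-M) × (1-K) = 255 × 0.30 × 0.88 = 67.32 → 67
B = 255 × (1-Y) × (1-K) = 255 × 1.00 × 0.88 = 224.4 → 224
= RGB(197, 67, 224)


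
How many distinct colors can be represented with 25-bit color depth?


Colors = 2^bits = 2^25
= 33,554,432 colors


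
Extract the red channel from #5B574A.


Color: #5B574A
R = 5B = 91
G = 57 = 87
B = 4A = 74
Red = 91


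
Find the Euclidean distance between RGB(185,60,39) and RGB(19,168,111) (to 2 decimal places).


d = √[(R₁-R₂)² + (G₁-G₂)² + (B₁-B₂)²]
d = √[(185-19)² + (60-168)² + (39-111)²]
d = √[27556 + 11664 + 5184]
d = √44404
d ≈ 210.72
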